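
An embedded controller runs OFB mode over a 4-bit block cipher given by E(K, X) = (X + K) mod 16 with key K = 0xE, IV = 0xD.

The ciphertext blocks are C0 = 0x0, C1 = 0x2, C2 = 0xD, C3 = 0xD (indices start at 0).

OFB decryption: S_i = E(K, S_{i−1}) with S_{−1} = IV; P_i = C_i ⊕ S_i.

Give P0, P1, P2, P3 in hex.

P0: S = E(K, 0xD) = 0xB; 0x0 ⊕ 0xB = 0xB.
P1: S = E(K, 0xB) = 0x9; 0x2 ⊕ 0x9 = 0xB.
P2: S = E(K, 0x9) = 0x7; 0xD ⊕ 0x7 = 0xA.
P3: S = E(K, 0x7) = 0x5; 0xD ⊕ 0x5 = 0x8.

P0 = 0xB, P1 = 0xB, P2 = 0xA, P3 = 0x8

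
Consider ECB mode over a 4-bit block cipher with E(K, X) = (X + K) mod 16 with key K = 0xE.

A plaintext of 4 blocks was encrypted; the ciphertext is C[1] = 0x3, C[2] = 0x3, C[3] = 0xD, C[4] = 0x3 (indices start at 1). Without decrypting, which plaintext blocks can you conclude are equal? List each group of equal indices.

P[1] = P[2] = P[4]

ECB encrypts each block independently with the same key, so equal ciphertext blocks imply equal plaintext blocks.
C[1] = C[2] = C[4] = 0x3, so P[1] = P[2] = P[4].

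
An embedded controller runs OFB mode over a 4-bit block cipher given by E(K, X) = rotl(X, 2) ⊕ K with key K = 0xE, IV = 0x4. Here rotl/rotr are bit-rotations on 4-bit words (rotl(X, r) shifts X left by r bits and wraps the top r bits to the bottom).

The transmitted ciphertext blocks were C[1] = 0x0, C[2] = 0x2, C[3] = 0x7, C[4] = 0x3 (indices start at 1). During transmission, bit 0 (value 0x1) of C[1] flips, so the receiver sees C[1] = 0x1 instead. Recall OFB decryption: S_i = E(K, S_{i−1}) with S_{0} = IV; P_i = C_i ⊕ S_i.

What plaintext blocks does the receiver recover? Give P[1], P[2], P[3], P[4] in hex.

Only C[1] changed, to 0x1. In OFB, a change in C_i flips the same bit in P_i only; the keystream is unaffected. Decrypting the received ciphertext:
P[1]: S = E(K, 0x4) = 0xF; 0x1 ⊕ 0xF = 0xE.
P[2]: S = E(K, 0xF) = 0x1; 0x2 ⊕ 0x1 = 0x3.
P[3]: S = E(K, 0x1) = 0xA; 0x7 ⊕ 0xA = 0xD.
P[4]: S = E(K, 0xA) = 0x4; 0x3 ⊕ 0x4 = 0x7.
Blocks that differ from the original plaintext: P[1].

P[1] = 0xE, P[2] = 0x3, P[3] = 0xD, P[4] = 0x7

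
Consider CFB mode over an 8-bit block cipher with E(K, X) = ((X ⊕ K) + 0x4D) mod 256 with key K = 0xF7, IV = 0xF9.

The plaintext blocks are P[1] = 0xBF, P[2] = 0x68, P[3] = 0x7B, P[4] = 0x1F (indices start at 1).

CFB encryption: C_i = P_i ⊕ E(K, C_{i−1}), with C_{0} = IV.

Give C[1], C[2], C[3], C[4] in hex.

C[1]: E(K, 0xF9) = 0x5B; 0xBF ⊕ 0x5B = 0xE4.
C[2]: E(K, 0xE4) = 0x60; 0x68 ⊕ 0x60 = 0x08.
C[3]: E(K, 0x08) = 0x4C; 0x7B ⊕ 0x4C = 0x37.
C[4]: E(K, 0x37) = 0x0D; 0x1F ⊕ 0x0D = 0x12.

C[1] = 0xE4, C[2] = 0x08, C[3] = 0x37, C[4] = 0x12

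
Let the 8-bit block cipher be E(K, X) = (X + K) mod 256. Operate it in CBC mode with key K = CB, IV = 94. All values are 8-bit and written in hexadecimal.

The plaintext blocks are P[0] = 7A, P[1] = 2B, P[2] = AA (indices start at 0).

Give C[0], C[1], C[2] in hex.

C[0] = B9, C[1] = 5D, C[2] = C2

CBC encryption: C_i = E(K, P_i ⊕ C_{i−1}), with C_{−1} = IV.
C[0]: P[0] ⊕ 94 = EE; E(K, EE) = B9.
C[1]: P[1] ⊕ B9 = 92; E(K, 92) = 5D.
C[2]: P[2] ⊕ 5D = F7; E(K, F7) = C2.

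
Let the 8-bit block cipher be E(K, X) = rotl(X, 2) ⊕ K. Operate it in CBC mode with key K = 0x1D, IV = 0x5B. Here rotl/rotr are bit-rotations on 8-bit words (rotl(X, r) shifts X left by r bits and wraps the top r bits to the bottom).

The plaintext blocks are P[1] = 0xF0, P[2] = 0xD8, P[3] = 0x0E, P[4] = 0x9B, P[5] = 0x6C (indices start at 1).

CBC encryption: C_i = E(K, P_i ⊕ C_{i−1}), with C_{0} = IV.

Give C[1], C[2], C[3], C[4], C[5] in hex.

C[1] = 0xB3, C[2] = 0xB0, C[3] = 0xE7, C[4] = 0xEC, C[5] = 0x1F

C[1]: P[1] ⊕ 0x5B = 0xAB; E(K, 0xAB) = 0xB3.
C[2]: P[2] ⊕ 0xB3 = 0x6B; E(K, 0x6B) = 0xB0.
C[3]: P[3] ⊕ 0xB0 = 0xBE; E(K, 0xBE) = 0xE7.
C[4]: P[4] ⊕ 0xE7 = 0x7C; E(K, 0x7C) = 0xEC.
C[5]: P[5] ⊕ 0xEC = 0x80; E(K, 0x80) = 0x1F.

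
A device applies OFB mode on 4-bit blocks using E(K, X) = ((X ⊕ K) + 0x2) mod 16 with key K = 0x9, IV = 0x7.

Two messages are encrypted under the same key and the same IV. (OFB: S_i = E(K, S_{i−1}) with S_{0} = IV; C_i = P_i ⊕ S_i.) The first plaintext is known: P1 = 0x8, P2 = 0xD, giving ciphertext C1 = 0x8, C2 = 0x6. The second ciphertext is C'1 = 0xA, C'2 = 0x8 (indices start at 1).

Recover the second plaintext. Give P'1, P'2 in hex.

P'1 = 0xA, P'2 = 0x3

In OFB with a reused IV, both messages share the same keystream S_i, so C_i ⊕ C'_i = P_i ⊕ P'_i and thus P'_i = P_i ⊕ C_i ⊕ C'_i.
P'1: 0x8 ⊕ 0x8 ⊕ 0xA = 0xA.
P'2: 0xD ⊕ 0x6 ⊕ 0x8 = 0x3.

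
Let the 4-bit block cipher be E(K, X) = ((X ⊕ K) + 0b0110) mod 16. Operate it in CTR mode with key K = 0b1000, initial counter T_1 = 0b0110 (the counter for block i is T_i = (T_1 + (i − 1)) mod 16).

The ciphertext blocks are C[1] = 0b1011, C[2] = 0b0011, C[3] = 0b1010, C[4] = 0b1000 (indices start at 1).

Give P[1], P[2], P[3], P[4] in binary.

CTR decryption: S_i = E(K, T_i) where T_i is the counter for block i; P_i = C_i ⊕ S_i.
P[1]: T = 0b0110, S = E(K, T) = 0b0100; 0b1011 ⊕ 0b0100 = 0b1111.
P[2]: T = 0b0111, S = E(K, T) = 0b0101; 0b0011 ⊕ 0b0101 = 0b0110.
P[3]: T = 0b1000, S = E(K, T) = 0b0110; 0b1010 ⊕ 0b0110 = 0b1100.
P[4]: T = 0b1001, S = E(K, T) = 0b0111; 0b1000 ⊕ 0b0111 = 0b1111.

P[1] = 0b1111, P[2] = 0b0110, P[3] = 0b1100, P[4] = 0b1111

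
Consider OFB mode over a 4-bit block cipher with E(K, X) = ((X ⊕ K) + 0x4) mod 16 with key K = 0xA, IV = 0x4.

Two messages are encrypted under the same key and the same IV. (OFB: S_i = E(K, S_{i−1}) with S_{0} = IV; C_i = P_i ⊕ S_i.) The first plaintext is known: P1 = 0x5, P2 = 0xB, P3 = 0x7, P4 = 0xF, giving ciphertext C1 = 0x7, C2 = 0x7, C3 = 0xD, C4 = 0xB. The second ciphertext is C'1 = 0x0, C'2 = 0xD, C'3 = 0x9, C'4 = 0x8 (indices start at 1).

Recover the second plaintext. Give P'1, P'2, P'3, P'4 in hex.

P'1 = 0x2, P'2 = 0x1, P'3 = 0x3, P'4 = 0xC

In OFB with a reused IV, both messages share the same keystream S_i, so C_i ⊕ C'_i = P_i ⊕ P'_i and thus P'_i = P_i ⊕ C_i ⊕ C'_i.
P'1: 0x5 ⊕ 0x7 ⊕ 0x0 = 0x2.
P'2: 0xB ⊕ 0x7 ⊕ 0xD = 0x1.
P'3: 0x7 ⊕ 0xD ⊕ 0x9 = 0x3.
P'4: 0xF ⊕ 0xB ⊕ 0x8 = 0xC.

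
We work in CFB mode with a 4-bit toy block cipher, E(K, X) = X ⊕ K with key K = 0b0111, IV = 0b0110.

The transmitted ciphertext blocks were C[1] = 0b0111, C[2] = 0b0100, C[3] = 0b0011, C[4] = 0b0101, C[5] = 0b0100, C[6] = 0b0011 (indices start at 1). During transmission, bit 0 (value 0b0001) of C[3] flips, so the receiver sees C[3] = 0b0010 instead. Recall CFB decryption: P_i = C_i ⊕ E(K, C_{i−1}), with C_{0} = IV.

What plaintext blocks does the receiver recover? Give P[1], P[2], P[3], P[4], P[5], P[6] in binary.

P[1] = 0b0110, P[2] = 0b0100, P[3] = 0b0001, P[4] = 0b0000, P[5] = 0b0110, P[6] = 0b0000

Only C[3] changed, to 0b0010. In CFB, a change in C_i flips the same bit in P_i and garbles P_{i+1}. Decrypting the received ciphertext:
P[1]: E(K, 0b0110) = 0b0001; 0b0111 ⊕ 0b0001 = 0b0110.
P[2]: E(K, 0b0111) = 0b0000; 0b0100 ⊕ 0b0000 = 0b0100.
P[3]: E(K, 0b0100) = 0b0011; 0b0010 ⊕ 0b0011 = 0b0001.
P[4]: E(K, 0b0010) = 0b0101; 0b0101 ⊕ 0b0101 = 0b0000.
P[5]: E(K, 0b0101) = 0b0010; 0b0100 ⊕ 0b0010 = 0b0110.
P[6]: E(K, 0b0100) = 0b0011; 0b0011 ⊕ 0b0011 = 0b0000.
Blocks that differ from the original plaintext: P[3], P[4].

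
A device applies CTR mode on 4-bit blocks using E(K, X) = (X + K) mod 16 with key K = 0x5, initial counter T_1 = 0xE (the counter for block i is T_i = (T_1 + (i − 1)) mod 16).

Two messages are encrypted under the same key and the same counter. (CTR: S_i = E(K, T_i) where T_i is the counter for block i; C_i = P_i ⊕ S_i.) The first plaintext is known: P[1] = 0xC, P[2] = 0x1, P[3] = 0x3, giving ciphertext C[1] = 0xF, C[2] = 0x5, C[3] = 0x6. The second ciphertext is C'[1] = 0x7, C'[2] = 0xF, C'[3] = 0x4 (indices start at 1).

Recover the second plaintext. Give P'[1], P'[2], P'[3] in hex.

P'[1] = 0x4, P'[2] = 0xB, P'[3] = 0x1

In CTR with a reused counter, both messages share the same keystream S_i, so C_i ⊕ C'_i = P_i ⊕ P'_i and thus P'_i = P_i ⊕ C_i ⊕ C'_i.
P'[1]: 0xC ⊕ 0xF ⊕ 0x7 = 0x4.
P'[2]: 0x1 ⊕ 0x5 ⊕ 0xF = 0xB.
P'[3]: 0x3 ⊕ 0x6 ⊕ 0x4 = 0x1.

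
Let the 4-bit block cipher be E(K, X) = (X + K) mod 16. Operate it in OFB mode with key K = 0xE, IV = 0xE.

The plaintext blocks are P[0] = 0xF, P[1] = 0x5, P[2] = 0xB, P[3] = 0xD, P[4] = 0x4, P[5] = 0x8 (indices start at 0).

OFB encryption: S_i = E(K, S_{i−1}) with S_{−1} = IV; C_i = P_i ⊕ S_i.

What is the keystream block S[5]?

0x2

C[0]: S = E(K, 0xE) = 0xC; 0xF ⊕ 0xC = 0x3.
C[1]: S = E(K, 0xC) = 0xA; 0x5 ⊕ 0xA = 0xF.
C[2]: S = E(K, 0xA) = 0x8; 0xB ⊕ 0x8 = 0x3.
C[3]: S = E(K, 0x8) = 0x6; 0xD ⊕ 0x6 = 0xB.
C[4]: S = E(K, 0x6) = 0x4; 0x4 ⊕ 0x4 = 0x0.
C[5]: S = E(K, 0x4) = 0x2; 0x8 ⊕ 0x2 = 0xA.
So S[5] = 0x2.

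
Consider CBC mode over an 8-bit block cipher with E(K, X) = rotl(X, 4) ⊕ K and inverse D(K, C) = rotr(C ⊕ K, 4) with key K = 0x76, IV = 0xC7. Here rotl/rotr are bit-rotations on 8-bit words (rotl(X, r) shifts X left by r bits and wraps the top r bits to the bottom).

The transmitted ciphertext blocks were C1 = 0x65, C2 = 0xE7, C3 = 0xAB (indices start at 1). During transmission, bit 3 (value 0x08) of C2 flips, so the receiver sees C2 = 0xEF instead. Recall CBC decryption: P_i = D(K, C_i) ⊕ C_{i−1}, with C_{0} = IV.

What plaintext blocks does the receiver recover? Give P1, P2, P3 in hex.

Only C2 changed, to 0xEF. In CBC, a change in C_i garbles P_i and flips the same bit in P_{i+1}. Decrypting the received ciphertext:
P1: D(K, 0x65) = 0x31; 0x31 ⊕ 0xC7 = 0xF6.
P2: D(K, 0xEF) = 0x99; 0x99 ⊕ 0x65 = 0xFC.
P3: D(K, 0xAB) = 0xDD; 0xDD ⊕ 0xEF = 0x32.
Blocks that differ from the original plaintext: P2, P3.

P1 = 0xF6, P2 = 0xFC, P3 = 0x32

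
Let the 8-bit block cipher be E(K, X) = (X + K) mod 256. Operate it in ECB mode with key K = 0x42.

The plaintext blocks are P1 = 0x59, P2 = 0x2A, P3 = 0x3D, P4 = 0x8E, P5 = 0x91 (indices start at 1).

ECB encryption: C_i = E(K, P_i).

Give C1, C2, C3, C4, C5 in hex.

C1 = 0x9B, C2 = 0x6C, C3 = 0x7F, C4 = 0xD0, C5 = 0xD3

C1: E(K, 0x59) = 0x9B.
C2: E(K, 0x2A) = 0x6C.
C3: E(K, 0x3D) = 0x7F.
C4: E(K, 0x8E) = 0xD0.
C5: E(K, 0x91) = 0xD3.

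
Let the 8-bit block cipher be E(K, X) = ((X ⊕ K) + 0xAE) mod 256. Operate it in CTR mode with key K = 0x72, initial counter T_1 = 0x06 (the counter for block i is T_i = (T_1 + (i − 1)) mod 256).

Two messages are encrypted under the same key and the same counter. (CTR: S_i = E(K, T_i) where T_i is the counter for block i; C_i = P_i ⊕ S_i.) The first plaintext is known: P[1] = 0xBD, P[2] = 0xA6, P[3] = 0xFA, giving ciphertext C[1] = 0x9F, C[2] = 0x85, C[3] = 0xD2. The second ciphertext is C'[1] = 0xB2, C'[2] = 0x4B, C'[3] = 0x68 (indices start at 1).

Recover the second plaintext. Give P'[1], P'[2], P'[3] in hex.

In CTR with a reused counter, both messages share the same keystream S_i, so C_i ⊕ C'_i = P_i ⊕ P'_i and thus P'_i = P_i ⊕ C_i ⊕ C'_i.
P'[1]: 0xBD ⊕ 0x9F ⊕ 0xB2 = 0x90.
P'[2]: 0xA6 ⊕ 0x85 ⊕ 0x4B = 0x68.
P'[3]: 0xFA ⊕ 0xD2 ⊕ 0x68 = 0x40.

P'[1] = 0x90, P'[2] = 0x68, P'[3] = 0x40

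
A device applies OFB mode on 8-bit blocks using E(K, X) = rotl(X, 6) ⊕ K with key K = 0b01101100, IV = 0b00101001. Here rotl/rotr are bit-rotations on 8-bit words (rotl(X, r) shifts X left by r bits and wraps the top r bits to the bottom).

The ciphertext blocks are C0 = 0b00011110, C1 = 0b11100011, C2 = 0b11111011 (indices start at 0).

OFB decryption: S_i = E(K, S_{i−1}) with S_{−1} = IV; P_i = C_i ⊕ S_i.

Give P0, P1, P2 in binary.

P0: S = E(K, 0b00101001) = 0b00100110; 0b00011110 ⊕ 0b00100110 = 0b00111000.
P1: S = E(K, 0b00100110) = 0b11100101; 0b11100011 ⊕ 0b11100101 = 0b00000110.
P2: S = E(K, 0b11100101) = 0b00010101; 0b11111011 ⊕ 0b00010101 = 0b11101110.

P0 = 0b00111000, P1 = 0b00000110, P2 = 0b11101110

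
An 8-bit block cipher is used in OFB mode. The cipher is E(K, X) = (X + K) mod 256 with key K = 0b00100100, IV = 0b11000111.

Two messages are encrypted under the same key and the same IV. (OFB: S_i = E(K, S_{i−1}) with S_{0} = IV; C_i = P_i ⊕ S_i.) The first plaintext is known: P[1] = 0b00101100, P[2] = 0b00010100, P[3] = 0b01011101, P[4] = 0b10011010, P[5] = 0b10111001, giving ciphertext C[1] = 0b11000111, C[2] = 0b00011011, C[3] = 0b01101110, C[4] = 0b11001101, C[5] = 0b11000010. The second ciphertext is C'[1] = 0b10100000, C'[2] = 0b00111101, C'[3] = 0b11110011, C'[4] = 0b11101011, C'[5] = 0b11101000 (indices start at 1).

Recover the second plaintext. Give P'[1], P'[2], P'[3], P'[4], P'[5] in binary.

In OFB with a reused IV, both messages share the same keystream S_i, so C_i ⊕ C'_i = P_i ⊕ P'_i and thus P'_i = P_i ⊕ C_i ⊕ C'_i.
P'[1]: 0b00101100 ⊕ 0b11000111 ⊕ 0b10100000 = 0b01001011.
P'[2]: 0b00010100 ⊕ 0b00011011 ⊕ 0b00111101 = 0b00110010.
P'[3]: 0b01011101 ⊕ 0b01101110 ⊕ 0b11110011 = 0b11000000.
P'[4]: 0b10011010 ⊕ 0b11001101 ⊕ 0b11101011 = 0b10111100.
P'[5]: 0b10111001 ⊕ 0b11000010 ⊕ 0b11101000 = 0b10010011.

P'[1] = 0b01001011, P'[2] = 0b00110010, P'[3] = 0b11000000, P'[4] = 0b10111100, P'[5] = 0b10010011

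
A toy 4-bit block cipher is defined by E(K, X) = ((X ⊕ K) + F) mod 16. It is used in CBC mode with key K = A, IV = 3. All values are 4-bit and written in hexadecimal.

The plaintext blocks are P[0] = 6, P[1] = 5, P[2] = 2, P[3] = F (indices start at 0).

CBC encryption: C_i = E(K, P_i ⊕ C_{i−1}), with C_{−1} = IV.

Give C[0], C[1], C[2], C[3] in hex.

C[0] = E, C[1] = 0, C[2] = 7, C[3] = 1

C[0]: P[0] ⊕ 3 = 5; E(K, 5) = E.
C[1]: P[1] ⊕ E = B; E(K, B) = 0.
C[2]: P[2] ⊕ 0 = 2; E(K, 2) = 7.
C[3]: P[3] ⊕ 7 = 8; E(K, 8) = 1.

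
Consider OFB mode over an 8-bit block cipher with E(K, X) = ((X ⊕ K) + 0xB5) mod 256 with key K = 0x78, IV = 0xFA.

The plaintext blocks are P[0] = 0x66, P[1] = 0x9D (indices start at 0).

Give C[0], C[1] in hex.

C[0] = 0x51, C[1] = 0x99

OFB encryption: S_i = E(K, S_{i−1}) with S_{−1} = IV; C_i = P_i ⊕ S_i.
C[0]: S = E(K, 0xFA) = 0x37; 0x66 ⊕ 0x37 = 0x51.
C[1]: S = E(K, 0x37) = 0x04; 0x9D ⊕ 0x04 = 0x99.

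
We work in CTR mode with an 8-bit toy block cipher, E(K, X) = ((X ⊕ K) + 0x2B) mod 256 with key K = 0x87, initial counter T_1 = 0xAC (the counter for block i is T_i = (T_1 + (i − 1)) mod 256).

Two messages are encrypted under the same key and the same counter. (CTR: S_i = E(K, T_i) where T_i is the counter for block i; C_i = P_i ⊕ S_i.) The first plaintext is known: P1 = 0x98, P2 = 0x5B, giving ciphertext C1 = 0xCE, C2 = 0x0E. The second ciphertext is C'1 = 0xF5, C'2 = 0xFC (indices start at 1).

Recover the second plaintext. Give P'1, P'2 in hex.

In CTR with a reused counter, both messages share the same keystream S_i, so C_i ⊕ C'_i = P_i ⊕ P'_i and thus P'_i = P_i ⊕ C_i ⊕ C'_i.
P'1: 0x98 ⊕ 0xCE ⊕ 0xF5 = 0xA3.
P'2: 0x5B ⊕ 0x0E ⊕ 0xFC = 0xA9.

P'1 = 0xA3, P'2 = 0xA9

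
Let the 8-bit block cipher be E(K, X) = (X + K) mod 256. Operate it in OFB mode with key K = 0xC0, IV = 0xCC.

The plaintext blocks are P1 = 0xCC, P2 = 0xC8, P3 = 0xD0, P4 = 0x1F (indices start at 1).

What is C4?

C4 = 0xD3

OFB encryption: S_i = E(K, S_{i−1}) with S_{0} = IV; C_i = P_i ⊕ S_i.
C1: S = E(K, 0xCC) = 0x8C; 0xCC ⊕ 0x8C = 0x40.
C2: S = E(K, 0x8C) = 0x4C; 0xC8 ⊕ 0x4C = 0x84.
C3: S = E(K, 0x4C) = 0x0C; 0xD0 ⊕ 0x0C = 0xDC.
C4: S = E(K, 0x0C) = 0xCC; 0x1F ⊕ 0xCC = 0xD3.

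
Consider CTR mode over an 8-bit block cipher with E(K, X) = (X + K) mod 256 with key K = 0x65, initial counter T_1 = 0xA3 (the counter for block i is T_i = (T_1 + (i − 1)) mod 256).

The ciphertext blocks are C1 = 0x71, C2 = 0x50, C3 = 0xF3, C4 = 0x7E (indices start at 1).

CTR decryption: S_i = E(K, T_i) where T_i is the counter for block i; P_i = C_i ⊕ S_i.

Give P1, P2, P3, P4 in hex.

P1: T = 0xA3, S = E(K, T) = 0x08; 0x71 ⊕ 0x08 = 0x79.
P2: T = 0xA4, S = E(K, T) = 0x09; 0x50 ⊕ 0x09 = 0x59.
P3: T = 0xA5, S = E(K, T) = 0x0A; 0xF3 ⊕ 0x0A = 0xF9.
P4: T = 0xA6, S = E(K, T) = 0x0B; 0x7E ⊕ 0x0B = 0x75.

P1 = 0x79, P2 = 0x59, P3 = 0xF9, P4 = 0x75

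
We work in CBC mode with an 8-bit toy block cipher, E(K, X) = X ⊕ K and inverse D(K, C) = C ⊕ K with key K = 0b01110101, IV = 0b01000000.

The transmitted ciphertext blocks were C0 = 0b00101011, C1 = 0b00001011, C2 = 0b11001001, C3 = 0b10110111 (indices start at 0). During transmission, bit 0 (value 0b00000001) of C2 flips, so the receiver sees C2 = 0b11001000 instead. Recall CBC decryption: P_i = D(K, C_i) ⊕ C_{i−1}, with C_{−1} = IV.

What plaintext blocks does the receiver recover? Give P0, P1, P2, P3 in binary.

P0 = 0b00011110, P1 = 0b01010101, P2 = 0b10110110, P3 = 0b00001010

Only C2 changed, to 0b11001000. In CBC, a change in C_i garbles P_i and flips the same bit in P_{i+1}. Decrypting the received ciphertext:
P0: D(K, 0b00101011) = 0b01011110; 0b01011110 ⊕ 0b01000000 = 0b00011110.
P1: D(K, 0b00001011) = 0b01111110; 0b01111110 ⊕ 0b00101011 = 0b01010101.
P2: D(K, 0b11001000) = 0b10111101; 0b10111101 ⊕ 0b00001011 = 0b10110110.
P3: D(K, 0b10110111) = 0b11000010; 0b11000010 ⊕ 0b11001000 = 0b00001010.
Blocks that differ from the original plaintext: P2, P3.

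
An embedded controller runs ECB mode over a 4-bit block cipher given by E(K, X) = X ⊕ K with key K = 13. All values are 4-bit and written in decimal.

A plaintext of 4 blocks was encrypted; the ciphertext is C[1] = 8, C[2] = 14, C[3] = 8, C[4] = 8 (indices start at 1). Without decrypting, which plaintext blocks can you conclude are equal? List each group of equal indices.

P[1] = P[3] = P[4]

ECB encrypts each block independently with the same key, so equal ciphertext blocks imply equal plaintext blocks.
C[1] = C[3] = C[4] = 8, so P[1] = P[3] = P[4].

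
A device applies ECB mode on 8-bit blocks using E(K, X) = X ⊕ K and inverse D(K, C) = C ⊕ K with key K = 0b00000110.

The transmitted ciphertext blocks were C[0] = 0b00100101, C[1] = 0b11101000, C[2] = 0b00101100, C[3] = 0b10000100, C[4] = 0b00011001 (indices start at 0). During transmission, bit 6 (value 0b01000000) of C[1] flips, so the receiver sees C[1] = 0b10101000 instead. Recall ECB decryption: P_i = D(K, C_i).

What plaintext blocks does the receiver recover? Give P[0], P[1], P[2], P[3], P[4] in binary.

P[0] = 0b00100011, P[1] = 0b10101110, P[2] = 0b00101010, P[3] = 0b10000010, P[4] = 0b00011111

Only C[1] changed, to 0b10101000. In ECB, a change in C_i affects only P_i. Decrypting the received ciphertext:
P[0]: D(K, 0b00100101) = 0b00100011.
P[1]: D(K, 0b10101000) = 0b10101110.
P[2]: D(K, 0b00101100) = 0b00101010.
P[3]: D(K, 0b10000100) = 0b10000010.
P[4]: D(K, 0b00011001) = 0b00011111.
Blocks that differ from the original plaintext: P[1].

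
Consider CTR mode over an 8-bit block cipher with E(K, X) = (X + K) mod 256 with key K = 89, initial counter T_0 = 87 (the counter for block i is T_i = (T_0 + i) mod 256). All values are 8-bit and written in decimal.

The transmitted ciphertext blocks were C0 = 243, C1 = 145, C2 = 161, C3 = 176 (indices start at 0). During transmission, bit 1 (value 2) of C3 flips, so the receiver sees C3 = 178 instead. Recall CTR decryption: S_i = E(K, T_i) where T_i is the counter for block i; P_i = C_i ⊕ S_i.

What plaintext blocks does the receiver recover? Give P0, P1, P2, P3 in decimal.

P0 = 67, P1 = 32, P2 = 19, P3 = 1

Only C3 changed, to 178. In CTR, a change in C_i flips the same bit in P_i only; the keystream is unaffected. Decrypting the received ciphertext:
P0: T = 87, S = E(K, T) = 176; 243 ⊕ 176 = 67.
P1: T = 88, S = E(K, T) = 177; 145 ⊕ 177 = 32.
P2: T = 89, S = E(K, T) = 178; 161 ⊕ 178 = 19.
P3: T = 90, S = E(K, T) = 179; 178 ⊕ 179 = 1.
Blocks that differ from the original plaintext: P3.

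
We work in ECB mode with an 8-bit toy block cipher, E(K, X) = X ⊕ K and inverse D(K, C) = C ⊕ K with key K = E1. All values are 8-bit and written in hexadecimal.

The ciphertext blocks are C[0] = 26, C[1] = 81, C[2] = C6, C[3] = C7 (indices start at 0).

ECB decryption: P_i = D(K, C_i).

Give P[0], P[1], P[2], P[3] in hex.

P[0]: D(K, 26) = C7.
P[1]: D(K, 81) = 60.
P[2]: D(K, C6) = 27.
P[3]: D(K, C7) = 26.

P[0] = C7, P[1] = 60, P[2] = 27, P[3] = 26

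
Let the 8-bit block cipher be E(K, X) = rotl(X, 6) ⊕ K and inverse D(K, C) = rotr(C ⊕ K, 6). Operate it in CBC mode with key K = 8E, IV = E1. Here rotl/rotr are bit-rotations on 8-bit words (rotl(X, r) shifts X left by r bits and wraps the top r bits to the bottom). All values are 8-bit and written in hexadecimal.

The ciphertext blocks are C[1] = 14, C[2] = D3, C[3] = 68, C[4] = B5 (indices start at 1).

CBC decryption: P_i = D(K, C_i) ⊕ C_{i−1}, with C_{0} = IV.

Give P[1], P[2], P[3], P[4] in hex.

P[1] = 8B, P[2] = 61, P[3] = 48, P[4] = 84

P[1]: D(K, 14) = 6A; 6A ⊕ E1 = 8B.
P[2]: D(K, D3) = 75; 75 ⊕ 14 = 61.
P[3]: D(K, 68) = 9B; 9B ⊕ D3 = 48.
P[4]: D(K, B5) = EC; EC ⊕ 68 = 84.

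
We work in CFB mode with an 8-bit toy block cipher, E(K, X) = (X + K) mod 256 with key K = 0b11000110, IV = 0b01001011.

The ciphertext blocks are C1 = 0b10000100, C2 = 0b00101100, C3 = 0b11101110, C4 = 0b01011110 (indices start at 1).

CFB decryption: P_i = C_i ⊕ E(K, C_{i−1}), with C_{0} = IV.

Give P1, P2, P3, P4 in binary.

P1: E(K, 0b01001011) = 0b00010001; 0b10000100 ⊕ 0b00010001 = 0b10010101.
P2: E(K, 0b10000100) = 0b01001010; 0b00101100 ⊕ 0b01001010 = 0b01100110.
P3: E(K, 0b00101100) = 0b11110010; 0b11101110 ⊕ 0b11110010 = 0b00011100.
P4: E(K, 0b11101110) = 0b10110100; 0b01011110 ⊕ 0b10110100 = 0b11101010.

P1 = 0b10010101, P2 = 0b01100110, P3 = 0b00011100, P4 = 0b11101010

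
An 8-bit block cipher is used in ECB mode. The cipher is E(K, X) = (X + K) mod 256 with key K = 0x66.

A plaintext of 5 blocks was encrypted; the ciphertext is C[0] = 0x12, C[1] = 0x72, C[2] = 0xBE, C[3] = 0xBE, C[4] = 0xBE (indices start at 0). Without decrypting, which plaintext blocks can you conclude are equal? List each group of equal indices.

P[2] = P[3] = P[4]

ECB encrypts each block independently with the same key, so equal ciphertext blocks imply equal plaintext blocks.
C[2] = C[3] = C[4] = 0xBE, so P[2] = P[3] = P[4].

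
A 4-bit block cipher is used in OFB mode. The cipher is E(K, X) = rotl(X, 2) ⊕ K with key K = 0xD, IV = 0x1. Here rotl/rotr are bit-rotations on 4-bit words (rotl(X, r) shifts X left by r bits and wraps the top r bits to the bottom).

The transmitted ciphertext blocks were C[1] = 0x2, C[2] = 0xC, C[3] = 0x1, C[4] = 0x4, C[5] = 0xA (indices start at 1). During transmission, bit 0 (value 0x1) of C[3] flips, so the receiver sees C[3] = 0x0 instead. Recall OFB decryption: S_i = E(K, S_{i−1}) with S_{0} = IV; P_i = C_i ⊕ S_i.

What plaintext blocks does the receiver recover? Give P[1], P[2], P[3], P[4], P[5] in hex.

Only C[3] changed, to 0x0. In OFB, a change in C_i flips the same bit in P_i only; the keystream is unaffected. Decrypting the received ciphertext:
P[1]: S = E(K, 0x1) = 0x9; 0x2 ⊕ 0x9 = 0xB.
P[2]: S = E(K, 0x9) = 0xB; 0xC ⊕ 0xB = 0x7.
P[3]: S = E(K, 0xB) = 0x3; 0x0 ⊕ 0x3 = 0x3.
P[4]: S = E(K, 0x3) = 0x1; 0x4 ⊕ 0x1 = 0x5.
P[5]: S = E(K, 0x1) = 0x9; 0xA ⊕ 0x9 = 0x3.
Blocks that differ from the original plaintext: P[3].

P[1] = 0xB, P[2] = 0x7, P[3] = 0x3, P[4] = 0x5, P[5] = 0x3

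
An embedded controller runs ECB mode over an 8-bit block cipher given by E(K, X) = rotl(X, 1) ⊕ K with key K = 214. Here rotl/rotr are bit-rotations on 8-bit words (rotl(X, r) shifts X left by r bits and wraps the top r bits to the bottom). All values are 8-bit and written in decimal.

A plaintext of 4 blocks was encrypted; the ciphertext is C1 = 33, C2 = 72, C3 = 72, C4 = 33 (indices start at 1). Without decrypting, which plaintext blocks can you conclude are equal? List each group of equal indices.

ECB encrypts each block independently with the same key, so equal ciphertext blocks imply equal plaintext blocks.
C1 = C4 = 33, so P1 = P4.
C2 = C3 = 72, so P2 = P3.

P1 = P4; P2 = P3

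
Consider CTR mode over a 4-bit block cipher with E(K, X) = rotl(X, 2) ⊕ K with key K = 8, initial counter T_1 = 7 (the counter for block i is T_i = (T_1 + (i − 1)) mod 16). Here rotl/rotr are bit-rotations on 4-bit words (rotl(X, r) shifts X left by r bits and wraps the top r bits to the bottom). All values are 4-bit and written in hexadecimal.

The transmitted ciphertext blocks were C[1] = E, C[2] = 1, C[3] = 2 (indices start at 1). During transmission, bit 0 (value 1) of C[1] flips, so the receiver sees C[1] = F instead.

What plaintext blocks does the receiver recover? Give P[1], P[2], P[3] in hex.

CTR decryption: S_i = E(K, T_i) where T_i is the counter for block i; P_i = C_i ⊕ S_i.
Only C[1] changed, to F. In CTR, a change in C_i flips the same bit in P_i only; the keystream is unaffected. Decrypting the received ciphertext:
P[1]: T = 7, S = E(K, T) = 5; F ⊕ 5 = A.
P[2]: T = 8, S = E(K, T) = A; 1 ⊕ A = B.
P[3]: T = 9, S = E(K, T) = E; 2 ⊕ E = C.
Blocks that differ from the original plaintext: P[1].

P[1] = A, P[2] = B, P[3] = C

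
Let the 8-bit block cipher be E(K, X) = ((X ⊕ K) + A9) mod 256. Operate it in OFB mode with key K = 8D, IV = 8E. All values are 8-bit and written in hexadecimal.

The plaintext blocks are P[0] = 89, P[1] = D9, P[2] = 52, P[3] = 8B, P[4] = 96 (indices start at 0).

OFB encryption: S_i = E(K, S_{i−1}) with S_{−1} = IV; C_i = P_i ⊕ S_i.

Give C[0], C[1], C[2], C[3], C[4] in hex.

C[0] = 25, C[1] = 13, C[2] = A2, C[3] = AD, C[4] = C2

C[0]: S = E(K, 8E) = AC; 89 ⊕ AC = 25.
C[1]: S = E(K, AC) = CA; D9 ⊕ CA = 13.
C[2]: S = E(K, CA) = F0; 52 ⊕ F0 = A2.
C[3]: S = E(K, F0) = 26; 8B ⊕ 26 = AD.
C[4]: S = E(K, 26) = 54; 96 ⊕ 54 = C2.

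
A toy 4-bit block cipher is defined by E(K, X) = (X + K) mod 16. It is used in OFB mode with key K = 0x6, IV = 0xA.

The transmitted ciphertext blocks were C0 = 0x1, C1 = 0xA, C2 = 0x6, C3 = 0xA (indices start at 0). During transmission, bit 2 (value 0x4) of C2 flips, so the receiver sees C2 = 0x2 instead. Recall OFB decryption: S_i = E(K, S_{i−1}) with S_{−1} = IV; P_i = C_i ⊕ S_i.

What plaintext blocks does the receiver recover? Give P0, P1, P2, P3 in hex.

P0 = 0x1, P1 = 0xC, P2 = 0xE, P3 = 0x8

Only C2 changed, to 0x2. In OFB, a change in C_i flips the same bit in P_i only; the keystream is unaffected. Decrypting the received ciphertext:
P0: S = E(K, 0xA) = 0x0; 0x1 ⊕ 0x0 = 0x1.
P1: S = E(K, 0x0) = 0x6; 0xA ⊕ 0x6 = 0xC.
P2: S = E(K, 0x6) = 0xC; 0x2 ⊕ 0xC = 0xE.
P3: S = E(K, 0xC) = 0x2; 0xA ⊕ 0x2 = 0x8.
Blocks that differ from the original plaintext: P2.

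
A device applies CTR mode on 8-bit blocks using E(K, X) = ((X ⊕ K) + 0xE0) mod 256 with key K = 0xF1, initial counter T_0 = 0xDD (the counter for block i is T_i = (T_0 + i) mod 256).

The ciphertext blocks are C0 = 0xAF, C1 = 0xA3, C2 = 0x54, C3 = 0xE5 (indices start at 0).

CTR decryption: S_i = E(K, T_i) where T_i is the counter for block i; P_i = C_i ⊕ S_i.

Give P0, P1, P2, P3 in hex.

P0 = 0xA3, P1 = 0xAC, P2 = 0x5A, P3 = 0x14

P0: T = 0xDD, S = E(K, T) = 0x0C; 0xAF ⊕ 0x0C = 0xA3.
P1: T = 0xDE, S = E(K, T) = 0x0F; 0xA3 ⊕ 0x0F = 0xAC.
P2: T = 0xDF, S = E(K, T) = 0x0E; 0x54 ⊕ 0x0E = 0x5A.
P3: T = 0xE0, S = E(K, T) = 0xF1; 0xE5 ⊕ 0xF1 = 0x14.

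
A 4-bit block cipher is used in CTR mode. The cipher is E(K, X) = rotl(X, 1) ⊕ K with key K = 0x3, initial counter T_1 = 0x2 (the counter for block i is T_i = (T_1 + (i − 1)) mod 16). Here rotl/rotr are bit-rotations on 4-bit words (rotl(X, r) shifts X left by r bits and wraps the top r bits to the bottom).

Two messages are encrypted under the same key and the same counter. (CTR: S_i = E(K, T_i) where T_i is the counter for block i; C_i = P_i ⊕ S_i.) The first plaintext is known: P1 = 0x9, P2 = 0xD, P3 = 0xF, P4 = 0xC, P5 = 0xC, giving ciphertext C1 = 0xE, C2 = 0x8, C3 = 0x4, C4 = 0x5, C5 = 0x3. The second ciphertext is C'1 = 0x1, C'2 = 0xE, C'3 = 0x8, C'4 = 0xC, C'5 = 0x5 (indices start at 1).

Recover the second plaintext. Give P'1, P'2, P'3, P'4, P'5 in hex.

P'1 = 0x6, P'2 = 0xB, P'3 = 0x3, P'4 = 0x5, P'5 = 0xA

In CTR with a reused counter, both messages share the same keystream S_i, so C_i ⊕ C'_i = P_i ⊕ P'_i and thus P'_i = P_i ⊕ C_i ⊕ C'_i.
P'1: 0x9 ⊕ 0xE ⊕ 0x1 = 0x6.
P'2: 0xD ⊕ 0x8 ⊕ 0xE = 0xB.
P'3: 0xF ⊕ 0x4 ⊕ 0x8 = 0x3.
P'4: 0xC ⊕ 0x5 ⊕ 0xC = 0x5.
P'5: 0xC ⊕ 0x3 ⊕ 0x5 = 0xA.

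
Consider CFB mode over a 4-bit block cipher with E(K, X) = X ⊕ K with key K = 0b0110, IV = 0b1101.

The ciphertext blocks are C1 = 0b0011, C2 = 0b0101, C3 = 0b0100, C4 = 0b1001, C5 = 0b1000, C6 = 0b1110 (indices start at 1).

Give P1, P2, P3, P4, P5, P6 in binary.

P1 = 0b1000, P2 = 0b0000, P3 = 0b0111, P4 = 0b1011, P5 = 0b0111, P6 = 0b0000

CFB decryption: P_i = C_i ⊕ E(K, C_{i−1}), with C_{0} = IV.
P1: E(K, 0b1101) = 0b1011; 0b0011 ⊕ 0b1011 = 0b1000.
P2: E(K, 0b0011) = 0b0101; 0b0101 ⊕ 0b0101 = 0b0000.
P3: E(K, 0b0101) = 0b0011; 0b0100 ⊕ 0b0011 = 0b0111.
P4: E(K, 0b0100) = 0b0010; 0b1001 ⊕ 0b0010 = 0b1011.
P5: E(K, 0b1001) = 0b1111; 0b1000 ⊕ 0b1111 = 0b0111.
P6: E(K, 0b1000) = 0b1110; 0b1110 ⊕ 0b1110 = 0b0000.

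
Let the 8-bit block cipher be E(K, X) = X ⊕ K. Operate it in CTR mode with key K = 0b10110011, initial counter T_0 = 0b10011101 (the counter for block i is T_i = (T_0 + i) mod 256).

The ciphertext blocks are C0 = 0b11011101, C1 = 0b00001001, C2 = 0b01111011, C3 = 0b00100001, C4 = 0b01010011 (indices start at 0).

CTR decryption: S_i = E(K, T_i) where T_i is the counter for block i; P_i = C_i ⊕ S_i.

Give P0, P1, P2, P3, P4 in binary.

P0 = 0b11110011, P1 = 0b00100100, P2 = 0b01010111, P3 = 0b00110010, P4 = 0b01000001

P0: T = 0b10011101, S = E(K, T) = 0b00101110; 0b11011101 ⊕ 0b00101110 = 0b11110011.
P1: T = 0b10011110, S = E(K, T) = 0b00101101; 0b00001001 ⊕ 0b00101101 = 0b00100100.
P2: T = 0b10011111, S = E(K, T) = 0b00101100; 0b01111011 ⊕ 0b00101100 = 0b01010111.
P3: T = 0b10100000, S = E(K, T) = 0b00010011; 0b00100001 ⊕ 0b00010011 = 0b00110010.
P4: T = 0b10100001, S = E(K, T) = 0b00010010; 0b01010011 ⊕ 0b00010010 = 0b01000001.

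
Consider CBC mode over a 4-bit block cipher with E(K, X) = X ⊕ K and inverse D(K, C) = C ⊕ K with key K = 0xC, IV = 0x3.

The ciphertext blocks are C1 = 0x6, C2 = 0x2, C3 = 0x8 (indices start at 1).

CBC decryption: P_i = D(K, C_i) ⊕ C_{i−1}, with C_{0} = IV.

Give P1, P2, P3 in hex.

P1 = 0x9, P2 = 0x8, P3 = 0x6

P1: D(K, 0x6) = 0xA; 0xA ⊕ 0x3 = 0x9.
P2: D(K, 0x2) = 0xE; 0xE ⊕ 0x6 = 0x8.
P3: D(K, 0x8) = 0x4; 0x4 ⊕ 0x2 = 0x6.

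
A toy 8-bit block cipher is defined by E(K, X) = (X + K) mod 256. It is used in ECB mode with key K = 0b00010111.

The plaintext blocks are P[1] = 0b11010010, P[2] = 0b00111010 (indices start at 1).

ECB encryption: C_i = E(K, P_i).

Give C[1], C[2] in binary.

C[1] = 0b11101001, C[2] = 0b01010001

C[1]: E(K, 0b11010010) = 0b11101001.
C[2]: E(K, 0b00111010) = 0b01010001.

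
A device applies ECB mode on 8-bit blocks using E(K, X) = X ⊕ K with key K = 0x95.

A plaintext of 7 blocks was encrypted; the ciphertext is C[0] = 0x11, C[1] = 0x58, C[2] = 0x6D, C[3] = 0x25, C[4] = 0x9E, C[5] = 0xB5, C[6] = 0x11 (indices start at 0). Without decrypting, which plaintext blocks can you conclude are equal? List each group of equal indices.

P[0] = P[6]

ECB encrypts each block independently with the same key, so equal ciphertext blocks imply equal plaintext blocks.
C[0] = C[6] = 0x11, so P[0] = P[6].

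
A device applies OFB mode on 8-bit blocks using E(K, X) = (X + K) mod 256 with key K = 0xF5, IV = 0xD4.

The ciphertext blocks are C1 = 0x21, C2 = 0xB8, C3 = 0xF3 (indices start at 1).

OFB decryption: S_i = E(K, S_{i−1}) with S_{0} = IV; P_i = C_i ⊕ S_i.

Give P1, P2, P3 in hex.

P1 = 0xE8, P2 = 0x06, P3 = 0x40

P1: S = E(K, 0xD4) = 0xC9; 0x21 ⊕ 0xC9 = 0xE8.
P2: S = E(K, 0xC9) = 0xBE; 0xB8 ⊕ 0xBE = 0x06.
P3: S = E(K, 0xBE) = 0xB3; 0xF3 ⊕ 0xB3 = 0x40.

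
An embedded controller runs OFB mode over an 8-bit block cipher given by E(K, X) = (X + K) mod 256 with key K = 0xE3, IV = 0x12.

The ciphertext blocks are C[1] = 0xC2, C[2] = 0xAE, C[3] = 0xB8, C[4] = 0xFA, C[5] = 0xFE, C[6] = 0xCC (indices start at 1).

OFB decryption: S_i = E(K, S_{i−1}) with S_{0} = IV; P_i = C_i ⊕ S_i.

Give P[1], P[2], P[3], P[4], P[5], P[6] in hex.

P[1]: S = E(K, 0x12) = 0xF5; 0xC2 ⊕ 0xF5 = 0x37.
P[2]: S = E(K, 0xF5) = 0xD8; 0xAE ⊕ 0xD8 = 0x76.
P[3]: S = E(K, 0xD8) = 0xBB; 0xB8 ⊕ 0xBB = 0x03.
P[4]: S = E(K, 0xBB) = 0x9E; 0xFA ⊕ 0x9E = 0x64.
P[5]: S = E(K, 0x9E) = 0x81; 0xFE ⊕ 0x81 = 0x7F.
P[6]: S = E(K, 0x81) = 0x64; 0xCC ⊕ 0x64 = 0xA8.

P[1] = 0x37, P[2] = 0x76, P[3] = 0x03, P[4] = 0x64, P[5] = 0x7F, P[6] = 0xA8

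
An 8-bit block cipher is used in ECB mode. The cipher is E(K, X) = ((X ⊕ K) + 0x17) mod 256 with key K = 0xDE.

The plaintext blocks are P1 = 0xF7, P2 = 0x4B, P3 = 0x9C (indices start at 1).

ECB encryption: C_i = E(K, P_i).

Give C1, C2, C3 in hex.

C1: E(K, 0xF7) = 0x40.
C2: E(K, 0x4B) = 0xAC.
C3: E(K, 0x9C) = 0x59.

C1 = 0x40, C2 = 0xAC, C3 = 0x59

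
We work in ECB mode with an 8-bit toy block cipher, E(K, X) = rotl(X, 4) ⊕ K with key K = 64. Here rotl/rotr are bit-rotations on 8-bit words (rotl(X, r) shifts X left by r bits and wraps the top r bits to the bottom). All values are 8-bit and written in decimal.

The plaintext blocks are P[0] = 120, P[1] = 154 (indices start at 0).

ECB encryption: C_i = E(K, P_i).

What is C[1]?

C[1] = 233

C[1]: E(K, 154) = 233.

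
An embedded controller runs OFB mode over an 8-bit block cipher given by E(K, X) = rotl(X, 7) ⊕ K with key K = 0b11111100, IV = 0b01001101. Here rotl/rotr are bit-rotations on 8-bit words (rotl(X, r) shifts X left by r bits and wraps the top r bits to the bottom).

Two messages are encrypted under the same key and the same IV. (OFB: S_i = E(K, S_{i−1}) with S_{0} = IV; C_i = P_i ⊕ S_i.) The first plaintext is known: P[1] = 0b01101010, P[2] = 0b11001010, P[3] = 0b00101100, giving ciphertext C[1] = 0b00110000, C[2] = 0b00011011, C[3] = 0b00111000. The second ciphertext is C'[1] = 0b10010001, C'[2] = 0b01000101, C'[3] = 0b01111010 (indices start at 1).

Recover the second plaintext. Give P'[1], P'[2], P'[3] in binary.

In OFB with a reused IV, both messages share the same keystream S_i, so C_i ⊕ C'_i = P_i ⊕ P'_i and thus P'_i = P_i ⊕ C_i ⊕ C'_i.
P'[1]: 0b01101010 ⊕ 0b00110000 ⊕ 0b10010001 = 0b11001011.
P'[2]: 0b11001010 ⊕ 0b00011011 ⊕ 0b01000101 = 0b10010100.
P'[3]: 0b00101100 ⊕ 0b00111000 ⊕ 0b01111010 = 0b01101110.

P'[1] = 0b11001011, P'[2] = 0b10010100, P'[3] = 0b01101110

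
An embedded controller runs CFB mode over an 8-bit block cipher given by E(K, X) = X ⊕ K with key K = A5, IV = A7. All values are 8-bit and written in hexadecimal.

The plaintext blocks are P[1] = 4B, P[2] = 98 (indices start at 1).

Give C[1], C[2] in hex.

CFB encryption: C_i = P_i ⊕ E(K, C_{i−1}), with C_{0} = IV.
C[1]: E(K, A7) = 02; 4B ⊕ 02 = 49.
C[2]: E(K, 49) = EC; 98 ⊕ EC = 74.

C[1] = 49, C[2] = 74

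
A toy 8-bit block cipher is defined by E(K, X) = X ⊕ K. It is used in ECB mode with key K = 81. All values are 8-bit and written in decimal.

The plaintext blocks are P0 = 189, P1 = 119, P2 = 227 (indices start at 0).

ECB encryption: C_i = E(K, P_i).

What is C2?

C2 = 178

C2: E(K, 227) = 178.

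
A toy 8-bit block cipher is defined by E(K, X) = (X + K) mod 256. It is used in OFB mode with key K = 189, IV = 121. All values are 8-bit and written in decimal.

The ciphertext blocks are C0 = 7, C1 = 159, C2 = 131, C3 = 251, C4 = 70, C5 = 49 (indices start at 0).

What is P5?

P5 = 214

OFB decryption: S_i = E(K, S_{i−1}) with S_{−1} = IV; P_i = C_i ⊕ S_i.
P0: S = E(K, 121) = 54; 7 ⊕ 54 = 49.
P1: S = E(K, 54) = 243; 159 ⊕ 243 = 108.
P2: S = E(K, 243) = 176; 131 ⊕ 176 = 51.
P3: S = E(K, 176) = 109; 251 ⊕ 109 = 150.
P4: S = E(K, 109) = 42; 70 ⊕ 42 = 108.
P5: S = E(K, 42) = 231; 49 ⊕ 231 = 214.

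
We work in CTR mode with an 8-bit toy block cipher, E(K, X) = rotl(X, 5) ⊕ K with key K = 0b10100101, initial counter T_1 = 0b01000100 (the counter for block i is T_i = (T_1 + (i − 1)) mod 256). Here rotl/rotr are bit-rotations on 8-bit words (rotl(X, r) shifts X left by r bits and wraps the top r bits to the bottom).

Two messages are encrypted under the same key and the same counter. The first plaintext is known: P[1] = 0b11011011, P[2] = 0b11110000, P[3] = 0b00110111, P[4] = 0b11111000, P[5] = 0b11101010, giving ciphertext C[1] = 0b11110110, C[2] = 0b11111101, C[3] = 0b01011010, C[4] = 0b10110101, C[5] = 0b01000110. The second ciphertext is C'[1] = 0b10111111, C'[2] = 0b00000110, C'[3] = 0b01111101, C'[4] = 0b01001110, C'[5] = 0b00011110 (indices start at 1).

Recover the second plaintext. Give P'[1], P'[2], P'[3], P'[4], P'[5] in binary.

In CTR with a reused counter, both messages share the same keystream S_i, so C_i ⊕ C'_i = P_i ⊕ P'_i and thus P'_i = P_i ⊕ C_i ⊕ C'_i.
P'[1]: 0b11011011 ⊕ 0b11110110 ⊕ 0b10111111 = 0b10010010.
P'[2]: 0b11110000 ⊕ 0b11111101 ⊕ 0b00000110 = 0b00001011.
P'[3]: 0b00110111 ⊕ 0b01011010 ⊕ 0b01111101 = 0b00010000.
P'[4]: 0b11111000 ⊕ 0b10110101 ⊕ 0b01001110 = 0b00000011.
P'[5]: 0b11101010 ⊕ 0b01000110 ⊕ 0b00011110 = 0b10110010.

P'[1] = 0b10010010, P'[2] = 0b00001011, P'[3] = 0b00010000, P'[4] = 0b00000011, P'[5] = 0b10110010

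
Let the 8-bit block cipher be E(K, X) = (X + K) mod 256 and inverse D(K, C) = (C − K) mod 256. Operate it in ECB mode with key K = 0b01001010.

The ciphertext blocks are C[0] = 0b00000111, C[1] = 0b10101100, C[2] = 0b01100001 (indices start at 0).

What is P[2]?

ECB decryption: P_i = D(K, C_i).
P[2]: D(K, 0b01100001) = 0b00010111.

P[2] = 0b00010111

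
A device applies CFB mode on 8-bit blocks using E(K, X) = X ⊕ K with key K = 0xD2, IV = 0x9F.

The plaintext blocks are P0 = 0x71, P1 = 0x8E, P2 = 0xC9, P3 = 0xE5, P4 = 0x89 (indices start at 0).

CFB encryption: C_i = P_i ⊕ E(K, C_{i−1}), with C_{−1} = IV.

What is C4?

C0: E(K, 0x9F) = 0x4D; 0x71 ⊕ 0x4D = 0x3C.
C1: E(K, 0x3C) = 0xEE; 0x8E ⊕ 0xEE = 0x60.
C2: E(K, 0x60) = 0xB2; 0xC9 ⊕ 0xB2 = 0x7B.
C3: E(K, 0x7B) = 0xA9; 0xE5 ⊕ 0xA9 = 0x4C.
C4: E(K, 0x4C) = 0x9E; 0x89 ⊕ 0x9E = 0x17.

C4 = 0x17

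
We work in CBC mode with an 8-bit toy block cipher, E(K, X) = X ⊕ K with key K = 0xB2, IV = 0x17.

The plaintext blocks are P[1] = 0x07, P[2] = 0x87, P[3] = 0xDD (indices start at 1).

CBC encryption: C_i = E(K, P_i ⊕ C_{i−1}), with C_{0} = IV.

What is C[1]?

C[1] = 0xA2

C[1]: P[1] ⊕ 0x17 = 0x10; E(K, 0x10) = 0xA2.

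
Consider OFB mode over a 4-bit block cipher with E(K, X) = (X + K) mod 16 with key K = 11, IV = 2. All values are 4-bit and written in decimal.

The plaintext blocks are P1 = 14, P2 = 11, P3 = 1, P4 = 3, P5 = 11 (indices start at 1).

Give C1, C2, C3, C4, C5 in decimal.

OFB encryption: S_i = E(K, S_{i−1}) with S_{0} = IV; C_i = P_i ⊕ S_i.
C1: S = E(K, 2) = 13; 14 ⊕ 13 = 3.
C2: S = E(K, 13) = 8; 11 ⊕ 8 = 3.
C3: S = E(K, 8) = 3; 1 ⊕ 3 = 2.
C4: S = E(K, 3) = 14; 3 ⊕ 14 = 13.
C5: S = E(K, 14) = 9; 11 ⊕ 9 = 2.

C1 = 3, C2 = 3, C3 = 2, C4 = 13, C5 = 2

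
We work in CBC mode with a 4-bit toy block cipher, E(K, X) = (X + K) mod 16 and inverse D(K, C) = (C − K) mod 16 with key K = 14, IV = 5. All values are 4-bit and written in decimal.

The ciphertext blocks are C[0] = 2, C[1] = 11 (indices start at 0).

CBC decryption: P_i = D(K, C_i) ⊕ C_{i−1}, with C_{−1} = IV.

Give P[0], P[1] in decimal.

P[0]: D(K, 2) = 4; 4 ⊕ 5 = 1.
P[1]: D(K, 11) = 13; 13 ⊕ 2 = 15.

P[0] = 1, P[1] = 15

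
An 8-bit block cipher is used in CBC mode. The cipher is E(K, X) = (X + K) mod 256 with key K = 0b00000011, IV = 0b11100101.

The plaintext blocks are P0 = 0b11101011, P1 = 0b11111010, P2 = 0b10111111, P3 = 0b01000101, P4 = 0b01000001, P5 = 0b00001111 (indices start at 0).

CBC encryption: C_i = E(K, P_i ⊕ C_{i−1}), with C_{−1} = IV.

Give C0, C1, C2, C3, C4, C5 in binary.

C0: P0 ⊕ 0b11100101 = 0b00001110; E(K, 0b00001110) = 0b00010001.
C1: P1 ⊕ 0b00010001 = 0b11101011; E(K, 0b11101011) = 0b11101110.
C2: P2 ⊕ 0b11101110 = 0b01010001; E(K, 0b01010001) = 0b01010100.
C3: P3 ⊕ 0b01010100 = 0b00010001; E(K, 0b00010001) = 0b00010100.
C4: P4 ⊕ 0b00010100 = 0b01010101; E(K, 0b01010101) = 0b01011000.
C5: P5 ⊕ 0b01011000 = 0b01010111; E(K, 0b01010111) = 0b01011010.

C0 = 0b00010001, C1 = 0b11101110, C2 = 0b01010100, C3 = 0b00010100, C4 = 0b01011000, C5 = 0b01011010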